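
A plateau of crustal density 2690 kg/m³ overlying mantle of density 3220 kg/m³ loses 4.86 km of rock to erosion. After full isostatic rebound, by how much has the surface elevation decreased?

Rebound u = e ρ_c/ρ_m = 4.86 km × 2690/3220 = 4.06 km.
Net surface drop = e − u = 4.86 km − 4.06 km = e (ρ_m − ρ_c)/ρ_m = 0.8 km.

0.8 km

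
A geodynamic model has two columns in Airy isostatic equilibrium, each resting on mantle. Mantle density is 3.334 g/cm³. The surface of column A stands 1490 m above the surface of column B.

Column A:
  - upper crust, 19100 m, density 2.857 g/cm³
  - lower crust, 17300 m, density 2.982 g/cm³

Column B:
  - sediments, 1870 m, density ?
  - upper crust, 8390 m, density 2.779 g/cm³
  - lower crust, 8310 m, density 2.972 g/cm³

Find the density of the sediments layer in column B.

Take the compensation level at the base of the deeper column (depth z_c below the surface of column A) and equate Σ ρ_i t_i down to z_c; mantle fills any gap and the z_c terms cancel.
Column A: 19100×2.857 + 17300×2.982 + (z_c − 36400)×3.334
Column B: 1490×0 + 1870×ρ + 8390×2.779 + 8310×2.972 + (z_c − 1490 − 18570)×3.334
The z_c×3.334 term appears on both sides and cancels. Collect the known terms of each column as K = Σ(ρt)_known − 3.334 × (depth of known layers): K_A = 106157.3 − 3.334×36400 = −15200.3; K_B = 48013.13 − 3.334×(1490 + 18570) = −18866.91.
Balance: K_A = K_B + 1870×ρ, so ρ = (K_A − K_B)/1870 = 3666.61/1870 = 1.96 g/cm³.

1.96 g/cm³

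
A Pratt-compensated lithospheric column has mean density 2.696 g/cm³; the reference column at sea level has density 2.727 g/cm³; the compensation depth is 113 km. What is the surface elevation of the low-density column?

ρ_ref D = ρ (D + h) → h = D (ρ_ref − ρ)/ρ.
h = 113 km × (2.727 − 2.696)/2.696 = 1.3 km.

1.3 km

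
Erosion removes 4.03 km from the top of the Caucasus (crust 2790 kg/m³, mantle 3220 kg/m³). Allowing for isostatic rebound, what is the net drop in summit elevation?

Rebound u = e ρ_c/ρ_m = 4.03 km × 2790/3220 = 3.492 km.
Net surface drop = e − u = 4.03 km − 3.492 km = e (ρ_m − ρ_c)/ρ_m = 0.538 km.

0.538 km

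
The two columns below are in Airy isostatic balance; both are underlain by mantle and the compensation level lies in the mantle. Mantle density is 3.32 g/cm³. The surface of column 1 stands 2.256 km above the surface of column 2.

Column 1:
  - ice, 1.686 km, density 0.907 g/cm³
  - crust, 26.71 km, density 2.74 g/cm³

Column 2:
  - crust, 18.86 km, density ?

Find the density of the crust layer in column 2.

Take the compensation level at the base of the deeper column (depth z_c below the surface of column 1) and equate Σ ρ_i t_i down to z_c; mantle fills any gap and the z_c terms cancel.
Column 1: 1.686×0.907 + 26.71×2.74 + (z_c − 28.396)×3.32
Column 2: 2.256×0 + 18.86×ρ + (z_c − 2.256 − 18.86)×3.32
The z_c×3.32 term appears on both sides and cancels. Collect the known terms of each column as K = Σ(ρt)_known − 3.32 × (depth of known layers): K_1 = 74.714602 − 3.32×28.396 = −19.560118; K_2 = 0 − 3.32×(2.256 + 18.86) = −70.10512.
Balance: K_1 = K_2 + 18.86×ρ, so ρ = (K_1 − K_2)/18.86 = 50.545/18.86 = 2.68 g/cm³.

2.68 g/cm³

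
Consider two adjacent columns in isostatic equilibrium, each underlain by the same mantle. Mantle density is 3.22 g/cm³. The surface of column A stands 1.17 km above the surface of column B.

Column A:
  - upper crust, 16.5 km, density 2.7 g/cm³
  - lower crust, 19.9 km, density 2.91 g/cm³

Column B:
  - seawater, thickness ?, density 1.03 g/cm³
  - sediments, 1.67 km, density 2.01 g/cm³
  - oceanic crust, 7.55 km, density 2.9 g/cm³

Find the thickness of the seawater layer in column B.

Take the compensation level at the base of the deeper column (depth z_c below the surface of column A) and equate Σ ρ_i t_i down to z_c; mantle fills any gap and the z_c terms cancel.
Column A: 16.5×2.7 + 19.9×2.91 + (z_c − 36.4)×3.22
Column B: 1.17×0 + x×1.03 + 1.67×2.01 + 7.55×2.9 + (z_c − 1.17 − 9.22 − x)×3.22
The z_c×3.22 term appears on both sides and cancels. Collect the known terms of each column as K = Σ(ρt)_known − 3.22 × (depth of known layers): K_A = 102.459 − 3.22×36.4 = −14.749; K_B = 25.2517 − 3.22×(1.17 + 9.22) = −8.2041.
Balance: K_A = K_B − x×(3.22 − 1.03), so x = (K_B − K_A)/(3.22 − 1.03) = 6.5449/2.19 = 2.99 km.

2.99 km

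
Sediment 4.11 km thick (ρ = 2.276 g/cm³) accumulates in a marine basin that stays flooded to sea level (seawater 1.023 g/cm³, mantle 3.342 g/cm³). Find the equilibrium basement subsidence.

2.22 km

Submarine loading: the sediment displaces seawater, and the subsidence is in turn flooded, so s (ρ_m − ρ_w) = t (ρ_sed − ρ_w).
s = 4.11 km × (2.276 − 1.023) / (3.342 − 1.023) = 2.22 km.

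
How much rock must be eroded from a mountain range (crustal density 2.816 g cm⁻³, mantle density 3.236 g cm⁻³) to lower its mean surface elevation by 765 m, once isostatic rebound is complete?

5890 m

Net drop Δ = e − u = e − e ρ_c/ρ_m = e (ρ_m − ρ_c)/ρ_m.
e = Δ ρ_m/(ρ_m − ρ_c) = 765 m × 3.236/0.42 = 5890 m.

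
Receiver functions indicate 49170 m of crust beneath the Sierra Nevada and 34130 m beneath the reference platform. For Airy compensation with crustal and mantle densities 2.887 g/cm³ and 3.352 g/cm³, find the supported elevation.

2090 m

Excess crust Δ = 49170 m − 34130 m = 15040 m, split between elevation h and root r with h + r = Δ.
Airy balance ρ_c h = (ρ_m − ρ_c) r gives r = h ρ_c/(ρ_m − ρ_c), so h (1 + ρ_c/(ρ_m − ρ_c)) = Δ, i.e. h = Δ (ρ_m − ρ_c)/ρ_m.
h = 15040 m × 0.465/3.352 = 2090 m.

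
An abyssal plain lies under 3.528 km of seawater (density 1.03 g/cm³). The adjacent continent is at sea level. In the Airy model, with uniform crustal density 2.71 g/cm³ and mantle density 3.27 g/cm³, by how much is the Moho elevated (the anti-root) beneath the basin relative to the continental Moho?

10.6 km

Isostatic balance requires: replacing crust with seawater at the top is compensated by replacing crust with mantle at the base: d (ρ_c − ρ_w) = a (ρ_m − ρ_c).
a = d (ρ_c − ρ_w)/(ρ_m − ρ_c) = 3.528 km × 1.68/0.56 = 10.6 km.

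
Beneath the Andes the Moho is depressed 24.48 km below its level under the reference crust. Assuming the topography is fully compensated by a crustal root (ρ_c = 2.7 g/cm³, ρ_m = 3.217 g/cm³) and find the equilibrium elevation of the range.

4.69 km

For local isostatic compensation: ρ_c h = (ρ_m − ρ_c) r.
h = r (ρ_m − ρ_c) / ρ_c = 24.48 km × (3.217 − 2.7) / 2.7 = 4.69 km.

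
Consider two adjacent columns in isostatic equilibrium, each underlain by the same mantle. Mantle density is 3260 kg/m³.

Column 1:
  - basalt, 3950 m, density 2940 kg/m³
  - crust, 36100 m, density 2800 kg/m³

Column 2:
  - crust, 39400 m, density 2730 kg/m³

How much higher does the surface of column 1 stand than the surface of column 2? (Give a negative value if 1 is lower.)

For any compensation level in the mantle, the mantle terms cancel and isostasy reduces to e = (Σt_1 − Σt_2) − (Σ(ρt)_1 − Σ(ρt)_2) / ρ_m.
Σt_1 = 40050 m; Σt_2 = 39400 m; Σ(ρt)_1 = 112693000; Σ(ρt)_2 = 107562000 (in m·kg/m³).
e = (40050 − 39400) − (112693000 − 107562000) / 3260 = −924 m.

−924 m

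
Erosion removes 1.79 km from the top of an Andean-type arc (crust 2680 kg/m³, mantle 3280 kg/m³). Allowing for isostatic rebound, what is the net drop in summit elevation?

0.327 km

Rebound u = e ρ_c/ρ_m = 1.79 km × 2680/3280 = 1.463 km.
Net surface drop = e − u = 1.79 km − 1.463 km = e (ρ_m − ρ_c)/ρ_m = 0.327 km.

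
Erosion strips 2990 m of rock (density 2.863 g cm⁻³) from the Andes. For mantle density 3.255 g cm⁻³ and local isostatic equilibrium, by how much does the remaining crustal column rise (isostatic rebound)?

2630 m

Unloading: uplift u = e ρ_c/ρ_m = 2990 m × 2.863/3.255 = 2630 m.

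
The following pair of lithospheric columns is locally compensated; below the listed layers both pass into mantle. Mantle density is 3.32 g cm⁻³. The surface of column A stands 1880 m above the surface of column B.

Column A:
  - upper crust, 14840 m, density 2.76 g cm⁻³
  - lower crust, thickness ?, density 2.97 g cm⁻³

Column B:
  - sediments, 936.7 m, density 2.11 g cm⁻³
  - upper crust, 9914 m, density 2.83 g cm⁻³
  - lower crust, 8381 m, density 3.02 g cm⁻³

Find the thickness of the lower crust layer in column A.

Take the compensation level at the base of the deeper column (depth z_c below the surface of column A) and equate Σ ρ_i t_i down to z_c; mantle fills any gap and the z_c terms cancel.
Column A: 14840×2.76 + x×2.97 + (z_c − 14840 − x)×3.32
Column B: 1880×0 + 936.7×2.11 + 9914×2.83 + 8381×3.02 + (z_c − 1880 − 19231.7)×3.32
The z_c×3.32 term appears on both sides and cancels. Collect the known terms of each column as K = Σ(ρt)_known − 3.32 × (depth of known layers): K_A = 40958.4 − 3.32×14840 = −8310.4; K_B = 55343.677 − 3.32×(1880 + 19231.7) = −14747.167.
Balance: K_A − x×(3.32 − 2.97) = K_B, so x = (K_A − K_B)/(3.32 − 2.97) = 6436.77/0.35 = 18400 m.

18400 m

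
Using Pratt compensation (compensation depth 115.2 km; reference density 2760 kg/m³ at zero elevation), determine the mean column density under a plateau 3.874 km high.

2670 kg/m³

Pratt balance: ρ_ref D = ρ (D + h).
ρ = ρ_ref D/(D + h) = 2760 × 115.2 km/(115.2 km + 3.874 km) = 2670 kg/m³.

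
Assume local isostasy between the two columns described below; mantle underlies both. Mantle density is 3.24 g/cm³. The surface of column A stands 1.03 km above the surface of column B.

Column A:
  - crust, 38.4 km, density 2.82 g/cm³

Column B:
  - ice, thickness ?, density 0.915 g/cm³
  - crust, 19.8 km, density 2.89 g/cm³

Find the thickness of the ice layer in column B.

2.52 km

Take the compensation level at the base of the deeper column (depth z_c below the surface of column A) and equate Σ ρ_i t_i down to z_c; mantle fills any gap and the z_c terms cancel.
Column A: 38.4×2.82 + (z_c − 38.4)×3.24
Column B: 1.03×0 + x×0.915 + 19.8×2.89 + (z_c − 1.03 − 19.8 − x)×3.24
The z_c×3.24 term appears on both sides and cancels. Collect the known terms of each column as K = Σ(ρt)_known − 3.24 × (depth of known layers): K_A = 108.288 − 3.24×38.4 = −16.128; K_B = 57.222 − 3.24×(1.03 + 19.8) = −10.2672.
Balance: K_A = K_B − x×(3.24 − 0.915), so x = (K_B − K_A)/(3.24 − 0.915) = 5.8608/2.325 = 2.52 km.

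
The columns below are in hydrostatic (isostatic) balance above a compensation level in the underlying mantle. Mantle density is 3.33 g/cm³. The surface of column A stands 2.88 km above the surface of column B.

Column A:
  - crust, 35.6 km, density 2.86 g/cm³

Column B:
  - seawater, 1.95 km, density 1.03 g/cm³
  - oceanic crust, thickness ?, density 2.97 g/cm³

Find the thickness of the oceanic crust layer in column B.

Take the compensation level at the base of the deeper column (depth z_c below the surface of column A) and equate Σ ρ_i t_i down to z_c; mantle fills any gap and the z_c terms cancel.
Column A: 35.6×2.86 + (z_c − 35.6)×3.33
Column B: 2.88×0 + 1.95×1.03 + x×2.97 + (z_c − 2.88 − 1.95 − x)×3.33
The z_c×3.33 term appears on both sides and cancels. Collect the known terms of each column as K = Σ(ρt)_known − 3.33 × (depth of known layers): K_A = 101.816 − 3.33×35.6 = −16.732; K_B = 2.0085 − 3.33×(2.88 + 1.95) = −14.0754.
Balance: K_A = K_B − x×(3.33 − 2.97), so x = (K_B − K_A)/(3.33 − 2.97) = 2.6566/0.36 = 7.38 km.

7.38 km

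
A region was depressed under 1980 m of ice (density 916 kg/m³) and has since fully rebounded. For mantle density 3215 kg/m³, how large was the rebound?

Removing the load lets mantle flow back in; uplift u satisfies ρ_ice t = ρ_m u.
u = t ρ_ice/ρ_m = 1980 m × 916/3215 = 564 m.

564 m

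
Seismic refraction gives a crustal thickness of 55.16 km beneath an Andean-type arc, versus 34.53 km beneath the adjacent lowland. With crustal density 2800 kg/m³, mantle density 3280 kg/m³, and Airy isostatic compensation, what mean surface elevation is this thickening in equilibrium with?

3.02 km

Excess crust Δ = 55.16 km − 34.53 km = 20.63 km, split between elevation h and root r with h + r = Δ.
Airy balance ρ_c h = (ρ_m − ρ_c) r gives r = h ρ_c/(ρ_m − ρ_c), so h (1 + ρ_c/(ρ_m − ρ_c)) = Δ, i.e. h = Δ (ρ_m − ρ_c)/ρ_m.
h = 20.63 km × 480/3280 = 3.02 km.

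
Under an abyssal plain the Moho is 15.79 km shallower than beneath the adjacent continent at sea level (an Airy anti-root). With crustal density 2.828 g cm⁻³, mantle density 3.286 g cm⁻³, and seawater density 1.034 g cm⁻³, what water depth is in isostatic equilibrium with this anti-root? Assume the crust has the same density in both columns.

Replacing a thickness d of crust by seawater at the top must be balanced by replacing crust with mantle at the base: d (ρ_c − ρ_w) = a (ρ_m − ρ_c).
d = a (ρ_m − ρ_c)/(ρ_c − ρ_w) = 15.79 km × 0.458/1.794 = 4.03 km.

4.03 km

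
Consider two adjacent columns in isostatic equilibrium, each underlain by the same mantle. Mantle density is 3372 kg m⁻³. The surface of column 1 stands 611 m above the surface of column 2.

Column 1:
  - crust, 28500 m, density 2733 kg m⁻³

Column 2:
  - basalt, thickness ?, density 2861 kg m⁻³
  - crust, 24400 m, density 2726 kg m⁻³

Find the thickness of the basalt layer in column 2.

761 m

Take the compensation level at the base of the deeper column (depth z_c below the surface of column 1) and equate Σ ρ_i t_i down to z_c; mantle fills any gap and the z_c terms cancel.
Column 1: 28500×2733 + (z_c − 28500)×3372
Column 2: 611×0 + x×2861 + 24400×2726 + (z_c − 611 − 24400 − x)×3372
The z_c×3372 term appears on both sides and cancels. Collect the known terms of each column as K = Σ(ρt)_known − 3372 × (depth of known layers): K_1 = 77890500 − 3372×28500 = −18211500; K_2 = 66514400 − 3372×(611 + 24400) = −17822692.
Balance: K_1 = K_2 − x×(3372 − 2861), so x = (K_2 − K_1)/(3372 − 2861) = 388808/511 = 761 m.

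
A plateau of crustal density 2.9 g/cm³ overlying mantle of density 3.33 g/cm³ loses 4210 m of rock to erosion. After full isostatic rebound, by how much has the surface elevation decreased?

544 m

Rebound u = e ρ_c/ρ_m = 4210 m × 2.9/3.33 = 3666 m.
Net surface drop = e − u = 4210 m − 3666 m = e (ρ_m − ρ_c)/ρ_m = 544 m.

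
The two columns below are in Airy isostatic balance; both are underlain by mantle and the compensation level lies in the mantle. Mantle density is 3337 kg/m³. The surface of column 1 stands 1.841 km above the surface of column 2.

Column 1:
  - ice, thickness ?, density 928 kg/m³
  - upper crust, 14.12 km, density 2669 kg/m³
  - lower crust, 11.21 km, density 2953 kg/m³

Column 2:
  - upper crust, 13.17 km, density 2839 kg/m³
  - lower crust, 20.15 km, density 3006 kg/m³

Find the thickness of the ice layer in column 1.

2.34 km

Take the compensation level at the base of the deeper column (depth z_c below the surface of column 1) and equate Σ ρ_i t_i down to z_c; mantle fills any gap and the z_c terms cancel.
Column 1: x×928 + 14.12×2669 + 11.21×2953 + (z_c − 25.33 − x)×3337
Column 2: 1.841×0 + 13.17×2839 + 20.15×3006 + (z_c − 1.841 − 33.32)×3337
The z_c×3337 term appears on both sides and cancels. Collect the known terms of each column as K = Σ(ρt)_known − 3337 × (depth of known layers): K_1 = 70789.41 − 3337×25.33 = −13736.8; K_2 = 97960.53 − 3337×(1.841 + 33.32) = −19371.727.
Balance: K_1 − x×(3337 − 928) = K_2, so x = (K_1 − K_2)/(3337 − 928) = 5634.93/2409 = 2.34 km.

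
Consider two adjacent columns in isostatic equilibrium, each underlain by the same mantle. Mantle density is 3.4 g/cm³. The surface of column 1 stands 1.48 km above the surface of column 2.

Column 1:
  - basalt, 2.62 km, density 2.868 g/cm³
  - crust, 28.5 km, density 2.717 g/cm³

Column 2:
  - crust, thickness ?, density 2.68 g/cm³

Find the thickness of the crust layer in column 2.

Take the compensation level at the base of the deeper column (depth z_c below the surface of column 1) and equate Σ ρ_i t_i down to z_c; mantle fills any gap and the z_c terms cancel.
Column 1: 2.62×2.868 + 28.5×2.717 + (z_c − 31.12)×3.4
Column 2: 1.48×0 + x×2.68 + (z_c − 1.48 − 0 − x)×3.4
The z_c×3.4 term appears on both sides and cancels. Collect the known terms of each column as K = Σ(ρt)_known − 3.4 × (depth of known layers): K_1 = 84.94866 − 3.4×31.12 = −20.85934; K_2 = 0 − 3.4×(1.48 + 0) = −5.032.
Balance: K_1 = K_2 − x×(3.4 − 2.68), so x = (K_2 − K_1)/(3.4 − 2.68) = 15.8273/0.72 = 22 km.

22 km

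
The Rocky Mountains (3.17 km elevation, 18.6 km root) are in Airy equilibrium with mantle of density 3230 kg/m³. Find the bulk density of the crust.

2760 kg/m³

ρ_c h = (ρ_m − ρ_c) r → ρ_c (h + r) = ρ_m r → ρ_c = ρ_m r / (h + r).
ρ_c = 3230 × 18.6 km / (3.17 km + 18.6 km) = 2760 kg/m³.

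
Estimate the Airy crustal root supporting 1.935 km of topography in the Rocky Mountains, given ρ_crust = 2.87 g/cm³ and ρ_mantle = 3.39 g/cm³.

Balancing pressure at the compensation depth: the weight of the topography is balanced by the buoyancy of the root, ρ_c h = (ρ_m − ρ_c) r.
r = h · ρ_c / (ρ_m − ρ_c) = 1.935 km × 2.87 / (3.39 − 2.87) = 10.7 km.

10.7 km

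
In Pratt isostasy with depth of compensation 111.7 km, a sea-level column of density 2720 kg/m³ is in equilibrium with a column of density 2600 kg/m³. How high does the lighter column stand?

5.16 km

ρ_ref D = ρ (D + h) → h = D (ρ_ref − ρ)/ρ.
h = 111.7 km × (2720 − 2600)/2600 = 5.16 km.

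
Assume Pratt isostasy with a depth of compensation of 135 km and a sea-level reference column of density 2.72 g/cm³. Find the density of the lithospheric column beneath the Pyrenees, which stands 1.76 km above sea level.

2.68 g/cm³

Pratt balance: ρ_ref D = ρ (D + h).
ρ = ρ_ref D/(D + h) = 2.72 × 135 km/(135 km + 1.76 km) = 2.68 g/cm³.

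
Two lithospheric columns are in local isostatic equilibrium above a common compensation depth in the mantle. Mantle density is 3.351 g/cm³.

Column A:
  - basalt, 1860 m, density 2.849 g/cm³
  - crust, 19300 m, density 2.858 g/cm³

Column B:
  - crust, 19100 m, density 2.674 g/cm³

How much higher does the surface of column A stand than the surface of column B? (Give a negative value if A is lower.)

For any compensation level in the mantle, the mantle terms cancel and isostasy reduces to e = (Σt_A − Σt_B) − (Σ(ρt)_A − Σ(ρt)_B) / ρ_m.
Σt_A = 21160 m; Σt_B = 19100 m; Σ(ρt)_A = 60458.54; Σ(ρt)_B = 51073.4 (in m·g/cm³).
e = (21160 − 19100) − (60458.54 − 51073.4) / 3.351 = −741 m.

−741 m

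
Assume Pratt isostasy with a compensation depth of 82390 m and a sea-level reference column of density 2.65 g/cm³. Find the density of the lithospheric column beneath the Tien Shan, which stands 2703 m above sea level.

Pratt balance: ρ_ref D = ρ (D + h).
ρ = ρ_ref D/(D + h) = 2.65 × 82390 m/(82390 m + 2703 m) = 2.57 g/cm³.

2.57 g/cm³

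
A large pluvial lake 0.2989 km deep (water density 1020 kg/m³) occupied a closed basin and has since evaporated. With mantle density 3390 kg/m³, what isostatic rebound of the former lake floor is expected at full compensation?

u = d ρ_w/ρ_m = 0.2989 km × 1020/3390 = 0.0899 km.

0.0899 km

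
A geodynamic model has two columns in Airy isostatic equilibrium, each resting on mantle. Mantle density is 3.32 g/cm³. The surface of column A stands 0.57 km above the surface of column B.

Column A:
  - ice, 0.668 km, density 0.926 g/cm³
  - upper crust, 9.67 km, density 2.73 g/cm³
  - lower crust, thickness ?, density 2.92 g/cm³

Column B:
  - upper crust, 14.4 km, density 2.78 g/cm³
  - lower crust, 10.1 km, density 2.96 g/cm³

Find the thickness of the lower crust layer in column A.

Take the compensation level at the base of the deeper column (depth z_c below the surface of column A) and equate Σ ρ_i t_i down to z_c; mantle fills any gap and the z_c terms cancel.
Column A: 0.668×0.926 + 9.67×2.73 + x×2.92 + (z_c − 10.338 − x)×3.32
Column B: 0.57×0 + 14.4×2.78 + 10.1×2.96 + (z_c − 0.57 − 24.5)×3.32
The z_c×3.32 term appears on both sides and cancels. Collect the known terms of each column as K = Σ(ρt)_known − 3.32 × (depth of known layers): K_A = 27.017668 − 3.32×10.338 = −7.304492; K_B = 69.928 − 3.32×(0.57 + 24.5) = −13.3044.
Balance: K_A − x×(3.32 − 2.92) = K_B, so x = (K_A − K_B)/(3.32 − 2.92) = 5.99991/0.4 = 15 km.

15 km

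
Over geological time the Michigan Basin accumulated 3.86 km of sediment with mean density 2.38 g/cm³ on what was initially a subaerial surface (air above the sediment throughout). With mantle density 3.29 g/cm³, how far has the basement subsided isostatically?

2.79 km

Subaerial load: s = t ρ_sed / ρ_m = 3.86 km × 2.38/3.29 = 2.79 km.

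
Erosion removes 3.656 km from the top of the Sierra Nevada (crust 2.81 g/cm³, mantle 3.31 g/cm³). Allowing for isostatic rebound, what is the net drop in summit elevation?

Rebound u = e ρ_c/ρ_m = 3.656 km × 2.81/3.31 = 3.104 km.
Net surface drop = e − u = 3.656 km − 3.104 km = e (ρ_m − ρ_c)/ρ_m = 0.552 km.

0.552 km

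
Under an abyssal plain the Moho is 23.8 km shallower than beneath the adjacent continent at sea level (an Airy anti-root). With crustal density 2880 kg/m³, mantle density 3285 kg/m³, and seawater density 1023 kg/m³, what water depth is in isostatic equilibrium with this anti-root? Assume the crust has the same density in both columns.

Replacing a thickness d of crust by seawater at the top must be balanced by replacing crust with mantle at the base: d (ρ_c − ρ_w) = a (ρ_m − ρ_c).
d = a (ρ_m − ρ_c)/(ρ_c − ρ_w) = 23.8 km × 405/1857 = 5.19 km.

5.19 km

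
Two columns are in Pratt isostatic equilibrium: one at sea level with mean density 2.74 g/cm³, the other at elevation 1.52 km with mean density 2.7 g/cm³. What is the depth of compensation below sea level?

ρ_ref D = ρ (D + h) → D (ρ_ref − ρ) = ρ h.
D = ρ h/(ρ_ref − ρ) = 2.7 × 1.52 km/(2.74 − 2.7) = 103 km.

103 km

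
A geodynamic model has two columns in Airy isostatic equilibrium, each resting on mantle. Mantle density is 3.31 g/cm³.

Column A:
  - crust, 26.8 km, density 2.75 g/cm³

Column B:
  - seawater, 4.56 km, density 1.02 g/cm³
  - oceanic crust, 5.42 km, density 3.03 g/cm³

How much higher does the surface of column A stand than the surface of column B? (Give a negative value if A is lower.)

For any compensation level in the mantle, the mantle terms cancel and isostasy reduces to e = (Σt_A − Σt_B) − (Σ(ρt)_A − Σ(ρt)_B) / ρ_m.
Σt_A = 26.8 km; Σt_B = 9.98 km; Σ(ρt)_A = 73.7; Σ(ρt)_B = 21.0738 (in km·g/cm³).
e = (26.8 − 9.98) − (73.7 − 21.0738) / 3.31 = 0.921 km.

0.921 km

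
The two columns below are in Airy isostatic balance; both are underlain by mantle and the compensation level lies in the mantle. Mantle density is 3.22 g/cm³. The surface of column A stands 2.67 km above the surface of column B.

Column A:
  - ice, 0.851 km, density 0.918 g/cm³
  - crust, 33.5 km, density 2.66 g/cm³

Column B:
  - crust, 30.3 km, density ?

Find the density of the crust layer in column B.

Take the compensation level at the base of the deeper column (depth z_c below the surface of column A) and equate Σ ρ_i t_i down to z_c; mantle fills any gap and the z_c terms cancel.
Column A: 0.851×0.918 + 33.5×2.66 + (z_c − 34.351)×3.22
Column B: 2.67×0 + 30.3×ρ + (z_c − 2.67 − 30.3)×3.22
The z_c×3.22 term appears on both sides and cancels. Collect the known terms of each column as K = Σ(ρt)_known − 3.22 × (depth of known layers): K_A = 89.891218 − 3.22×34.351 = −20.719002; K_B = 0 − 3.22×(2.67 + 30.3) = −106.1634.
Balance: K_A = K_B + 30.3×ρ, so ρ = (K_A − K_B)/30.3 = 85.4444/30.3 = 2.82 g/cm³.

2.82 g/cm³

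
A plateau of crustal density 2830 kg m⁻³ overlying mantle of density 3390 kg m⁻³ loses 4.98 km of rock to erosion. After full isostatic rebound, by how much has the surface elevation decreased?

Rebound u = e ρ_c/ρ_m = 4.98 km × 2830/3390 = 4.157 km.
Net surface drop = e − u = 4.98 km − 4.157 km = e (ρ_m − ρ_c)/ρ_m = 0.823 km.

0.823 km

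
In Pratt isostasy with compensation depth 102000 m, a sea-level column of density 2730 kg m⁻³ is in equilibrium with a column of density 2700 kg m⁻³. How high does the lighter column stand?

ρ_ref D = ρ (D + h) → h = D (ρ_ref − ρ)/ρ.
h = 102000 m × (2730 − 2700)/2700 = 1130 m.

1130 m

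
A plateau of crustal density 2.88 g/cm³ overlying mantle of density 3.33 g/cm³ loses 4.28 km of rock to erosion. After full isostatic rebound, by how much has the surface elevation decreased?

Rebound u = e ρ_c/ρ_m = 4.28 km × 2.88/3.33 = 3.702 km.
Net surface drop = e − u = 4.28 km − 3.702 km = e (ρ_m − ρ_c)/ρ_m = 0.578 km.

0.578 km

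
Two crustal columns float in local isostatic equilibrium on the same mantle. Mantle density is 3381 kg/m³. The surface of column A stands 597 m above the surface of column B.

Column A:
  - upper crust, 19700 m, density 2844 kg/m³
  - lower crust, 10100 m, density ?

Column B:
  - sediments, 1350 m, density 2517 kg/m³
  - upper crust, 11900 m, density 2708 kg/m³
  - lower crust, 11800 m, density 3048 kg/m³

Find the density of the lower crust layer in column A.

2930 kg/m³

Take the compensation level at the base of the deeper column (depth z_c below the surface of column A) and equate Σ ρ_i t_i down to z_c; mantle fills any gap and the z_c terms cancel.
Column A: 19700×2844 + 10100×ρ + (z_c − 29800)×3381
Column B: 597×0 + 1350×2517 + 11900×2708 + 11800×3048 + (z_c − 597 − 25050)×3381
The z_c×3381 term appears on both sides and cancels. Collect the known terms of each column as K = Σ(ρt)_known − 3381 × (depth of known layers): K_A = 56026800 − 3381×29800 = −44727000; K_B = 71589550 − 3381×(597 + 25050) = −15122957.
Balance: K_A + 10100×ρ = K_B, so ρ = (K_B − K_A)/10100 = 29604000/10100 = 2930 kg/m³.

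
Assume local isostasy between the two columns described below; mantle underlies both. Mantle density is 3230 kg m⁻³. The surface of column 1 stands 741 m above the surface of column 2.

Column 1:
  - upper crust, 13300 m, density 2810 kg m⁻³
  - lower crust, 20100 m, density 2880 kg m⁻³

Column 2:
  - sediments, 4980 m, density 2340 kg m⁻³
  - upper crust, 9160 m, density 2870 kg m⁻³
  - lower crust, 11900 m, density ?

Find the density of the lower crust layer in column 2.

3020 kg m⁻³

Take the compensation level at the base of the deeper column (depth z_c below the surface of column 1) and equate Σ ρ_i t_i down to z_c; mantle fills any gap and the z_c terms cancel.
Column 1: 13300×2810 + 20100×2880 + (z_c − 33400)×3230
Column 2: 741×0 + 4980×2340 + 9160×2870 + 11900×ρ + (z_c − 741 − 26040)×3230
The z_c×3230 term appears on both sides and cancels. Collect the known terms of each column as K = Σ(ρt)_known − 3230 × (depth of known layers): K_1 = 95261000 − 3230×33400 = −12621000; K_2 = 37942400 − 3230×(741 + 26040) = −48560230.
Balance: K_1 = K_2 + 11900×ρ, so ρ = (K_1 − K_2)/11900 = 35939200/11900 = 3020 kg m⁻³.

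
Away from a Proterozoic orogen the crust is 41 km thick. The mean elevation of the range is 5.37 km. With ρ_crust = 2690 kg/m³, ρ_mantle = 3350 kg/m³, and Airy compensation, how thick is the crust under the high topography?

Root depth r = h ρ_c / (ρ_m − ρ_c) = 5.37 km × 2690 / 660 = 21.89 km.
Total thickness = T + h + r = 41 km + 5.37 km + 21.89 km = 68.3 km.

68.3 km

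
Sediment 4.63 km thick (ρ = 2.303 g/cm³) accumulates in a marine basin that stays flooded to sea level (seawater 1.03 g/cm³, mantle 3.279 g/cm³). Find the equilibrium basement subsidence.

Submarine loading: the sediment displaces seawater, and the subsidence is in turn flooded, so s (ρ_m − ρ_w) = t (ρ_sed − ρ_w).
s = 4.63 km × (2.303 − 1.03) / (3.279 − 1.03) = 2.62 km.

2.62 km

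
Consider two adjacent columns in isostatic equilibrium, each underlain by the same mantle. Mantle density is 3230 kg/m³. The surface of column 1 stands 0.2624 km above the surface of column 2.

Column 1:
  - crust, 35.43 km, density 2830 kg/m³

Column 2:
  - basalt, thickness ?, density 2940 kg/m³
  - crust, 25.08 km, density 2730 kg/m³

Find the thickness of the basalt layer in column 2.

2.7 km

Take the compensation level at the base of the deeper column (depth z_c below the surface of column 1) and equate Σ ρ_i t_i down to z_c; mantle fills any gap and the z_c terms cancel.
Column 1: 35.43×2830 + (z_c − 35.43)×3230
Column 2: 0.2624×0 + x×2940 + 25.08×2730 + (z_c − 0.2624 − 25.08 − x)×3230
The z_c×3230 term appears on both sides and cancels. Collect the known terms of each column as K = Σ(ρt)_known − 3230 × (depth of known layers): K_1 = 100266.9 − 3230×35.43 = −14172; K_2 = 68468.4 − 3230×(0.2624 + 25.08) = −13387.552.
Balance: K_1 = K_2 − x×(3230 − 2940), so x = (K_2 − K_1)/(3230 − 2940) = 784.448/290 = 2.7 km.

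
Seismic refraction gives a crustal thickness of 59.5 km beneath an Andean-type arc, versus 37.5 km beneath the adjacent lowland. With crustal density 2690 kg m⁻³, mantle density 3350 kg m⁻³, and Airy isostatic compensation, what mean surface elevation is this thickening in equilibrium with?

4.33 km

Excess crust Δ = 59.5 km − 37.5 km = 22 km, split between elevation h and root r with h + r = Δ.
Airy balance ρ_c h = (ρ_m − ρ_c) r gives r = h ρ_c/(ρ_m − ρ_c), so h (1 + ρ_c/(ρ_m − ρ_c)) = Δ, i.e. h = Δ (ρ_m − ρ_c)/ρ_m.
h = 22 km × 660/3350 = 4.33 km.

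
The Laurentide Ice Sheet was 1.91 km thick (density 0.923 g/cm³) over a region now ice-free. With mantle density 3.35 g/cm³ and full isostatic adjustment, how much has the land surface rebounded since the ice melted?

Removing the load lets mantle flow back in; uplift u satisfies ρ_ice t = ρ_m u.
u = t ρ_ice/ρ_m = 1.91 km × 0.923/3.35 = 0.526 km.

0.526 km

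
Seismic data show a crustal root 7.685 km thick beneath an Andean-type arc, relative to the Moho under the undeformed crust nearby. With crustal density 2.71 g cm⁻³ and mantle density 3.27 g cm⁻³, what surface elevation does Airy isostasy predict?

For local isostatic compensation: ρ_c h = (ρ_m − ρ_c) r.
h = r (ρ_m − ρ_c) / ρ_c = 7.685 km × (3.27 − 2.71) / 2.71 = 1.59 km.

1.59 km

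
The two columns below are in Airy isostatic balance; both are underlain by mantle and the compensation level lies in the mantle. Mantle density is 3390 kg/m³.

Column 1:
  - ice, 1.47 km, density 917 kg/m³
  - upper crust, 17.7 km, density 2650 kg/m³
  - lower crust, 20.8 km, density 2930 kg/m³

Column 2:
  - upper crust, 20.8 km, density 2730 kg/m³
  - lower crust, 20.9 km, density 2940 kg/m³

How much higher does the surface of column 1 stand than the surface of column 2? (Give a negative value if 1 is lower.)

0.935 km

For any compensation level in the mantle, the mantle terms cancel and isostasy reduces to e = (Σt_1 − Σt_2) − (Σ(ρt)_1 − Σ(ρt)_2) / ρ_m.
Σt_1 = 39.97 km; Σt_2 = 41.7 km; Σ(ρt)_1 = 109196.99; Σ(ρt)_2 = 118230 (in km·kg/m³).
e = (39.97 − 41.7) − (109196.99 − 118230) / 3390 = 0.935 km.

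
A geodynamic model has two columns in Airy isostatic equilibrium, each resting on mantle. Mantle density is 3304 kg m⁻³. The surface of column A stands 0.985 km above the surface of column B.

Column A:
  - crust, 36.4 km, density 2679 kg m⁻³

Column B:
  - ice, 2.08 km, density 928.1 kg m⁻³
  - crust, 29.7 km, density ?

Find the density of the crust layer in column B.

2810 kg m⁻³

Take the compensation level at the base of the deeper column (depth z_c below the surface of column A) and equate Σ ρ_i t_i down to z_c; mantle fills any gap and the z_c terms cancel.
Column A: 36.4×2679 + (z_c − 36.4)×3304
Column B: 0.985×0 + 2.08×928.1 + 29.7×ρ + (z_c − 0.985 − 31.78)×3304
The z_c×3304 term appears on both sides and cancels. Collect the known terms of each column as K = Σ(ρt)_known − 3304 × (depth of known layers): K_A = 97515.6 − 3304×36.4 = −22750; K_B = 1930.448 − 3304×(0.985 + 31.78) = −106325.112.
Balance: K_A = K_B + 29.7×ρ, so ρ = (K_A − K_B)/29.7 = 83575.1/29.7 = 2810 kg m⁻³.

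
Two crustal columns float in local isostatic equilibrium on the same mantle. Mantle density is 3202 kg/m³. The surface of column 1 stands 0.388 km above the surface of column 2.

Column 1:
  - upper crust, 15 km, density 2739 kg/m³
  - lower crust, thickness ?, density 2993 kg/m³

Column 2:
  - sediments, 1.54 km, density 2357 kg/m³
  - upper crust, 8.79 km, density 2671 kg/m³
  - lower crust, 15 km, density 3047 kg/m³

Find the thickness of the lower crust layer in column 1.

12.4 km

Take the compensation level at the base of the deeper column (depth z_c below the surface of column 1) and equate Σ ρ_i t_i down to z_c; mantle fills any gap and the z_c terms cancel.
Column 1: 15×2739 + x×2993 + (z_c − 15 − x)×3202
Column 2: 0.388×0 + 1.54×2357 + 8.79×2671 + 15×3047 + (z_c − 0.388 − 25.33)×3202
The z_c×3202 term appears on both sides and cancels. Collect the known terms of each column as K = Σ(ρt)_known − 3202 × (depth of known layers): K_1 = 41085 − 3202×15 = −6945; K_2 = 72812.87 − 3202×(0.388 + 25.33) = −9536.166.
Balance: K_1 − x×(3202 − 2993) = K_2, so x = (K_1 − K_2)/(3202 − 2993) = 2591.17/209 = 12.4 km.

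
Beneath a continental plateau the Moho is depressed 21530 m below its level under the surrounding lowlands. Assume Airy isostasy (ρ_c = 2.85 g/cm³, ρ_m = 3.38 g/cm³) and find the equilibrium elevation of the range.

In Airy isostatic equilibrium: ρ_c h = (ρ_m − ρ_c) r.
h = r (ρ_m − ρ_c) / ρ_c = 21530 m × (3.38 − 2.85) / 2.85 = 4000 m.

4000 m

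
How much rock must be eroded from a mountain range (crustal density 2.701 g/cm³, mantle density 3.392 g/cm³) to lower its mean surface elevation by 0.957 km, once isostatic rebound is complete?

Net drop Δ = e − u = e − e ρ_c/ρ_m = e (ρ_m − ρ_c)/ρ_m.
e = Δ ρ_m/(ρ_m − ρ_c) = 0.957 km × 3.392/0.691 = 4.7 km.

4.7 km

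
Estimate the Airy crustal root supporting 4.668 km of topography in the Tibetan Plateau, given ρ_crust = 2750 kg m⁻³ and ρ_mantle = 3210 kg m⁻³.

Equating mass per unit area of the two columns: the weight of the topography is balanced by the buoyancy of the root, ρ_c h = (ρ_m − ρ_c) r.
r = h · ρ_c / (ρ_m − ρ_c) = 4.668 km × 2750 / (3210 − 2750) = 27.9 km.

27.9 km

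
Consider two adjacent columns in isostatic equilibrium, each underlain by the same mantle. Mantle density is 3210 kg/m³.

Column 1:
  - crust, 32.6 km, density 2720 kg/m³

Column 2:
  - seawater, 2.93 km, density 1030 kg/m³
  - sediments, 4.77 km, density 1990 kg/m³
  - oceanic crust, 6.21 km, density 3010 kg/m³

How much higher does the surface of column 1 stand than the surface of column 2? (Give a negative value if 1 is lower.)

For any compensation level in the mantle, the mantle terms cancel and isostasy reduces to e = (Σt_1 − Σt_2) − (Σ(ρt)_1 − Σ(ρt)_2) / ρ_m.
Σt_1 = 32.6 km; Σt_2 = 13.91 km; Σ(ρt)_1 = 88672; Σ(ρt)_2 = 31202.3 (in km·kg/m³).
e = (32.6 − 13.91) − (88672 − 31202.3) / 3210 = 0.787 km.

0.787 km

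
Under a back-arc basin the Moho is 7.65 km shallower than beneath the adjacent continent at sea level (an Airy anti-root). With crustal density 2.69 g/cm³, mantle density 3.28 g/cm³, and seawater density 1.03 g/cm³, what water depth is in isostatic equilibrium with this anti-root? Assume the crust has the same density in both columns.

Replacing a thickness d of crust by seawater at the top must be balanced by replacing crust with mantle at the base: d (ρ_c − ρ_w) = a (ρ_m − ρ_c).
d = a (ρ_m − ρ_c)/(ρ_c − ρ_w) = 7.65 km × 0.59/1.66 = 2.72 km.

2.72 km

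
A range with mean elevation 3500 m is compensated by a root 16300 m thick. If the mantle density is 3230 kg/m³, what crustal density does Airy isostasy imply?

2660 kg/m³

ρ_c h = (ρ_m − ρ_c) r → ρ_c (h + r) = ρ_m r → ρ_c = ρ_m r / (h + r).
ρ_c = 3230 × 16300 m / (3500 m + 16300 m) = 2660 kg/m³.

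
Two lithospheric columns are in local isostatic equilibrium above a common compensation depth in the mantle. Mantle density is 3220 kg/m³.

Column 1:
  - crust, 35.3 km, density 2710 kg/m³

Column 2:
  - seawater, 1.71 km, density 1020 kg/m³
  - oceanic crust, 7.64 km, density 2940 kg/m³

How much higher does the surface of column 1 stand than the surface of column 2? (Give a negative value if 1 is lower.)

For any compensation level in the mantle, the mantle terms cancel and isostasy reduces to e = (Σt_1 − Σt_2) − (Σ(ρt)_1 − Σ(ρt)_2) / ρ_m.
Σt_1 = 35.3 km; Σt_2 = 9.35 km; Σ(ρt)_1 = 95663; Σ(ρt)_2 = 24205.8 (in km·kg/m³).
e = (35.3 − 9.35) − (95663 − 24205.8) / 3220 = 3.76 km.

3.76 km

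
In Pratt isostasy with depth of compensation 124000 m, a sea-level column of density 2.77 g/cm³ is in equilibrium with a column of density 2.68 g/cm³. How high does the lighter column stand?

4160 m

ρ_ref D = ρ (D + h) → h = D (ρ_ref − ρ)/ρ.
h = 124000 m × (2.77 − 2.68)/2.68 = 4160 m.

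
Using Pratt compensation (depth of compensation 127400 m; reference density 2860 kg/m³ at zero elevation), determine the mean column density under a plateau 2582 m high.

Pratt balance: ρ_ref D = ρ (D + h).
ρ = ρ_ref D/(D + h) = 2860 × 127400 m/(127400 m + 2582 m) = 2800 kg/m³.

2800 kg/m³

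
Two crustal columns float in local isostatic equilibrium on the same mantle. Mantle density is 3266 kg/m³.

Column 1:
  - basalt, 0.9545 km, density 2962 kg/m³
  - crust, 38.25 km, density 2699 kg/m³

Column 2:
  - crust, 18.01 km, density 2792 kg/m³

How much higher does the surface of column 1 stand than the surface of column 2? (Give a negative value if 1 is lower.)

4.12 km

For any compensation level in the mantle, the mantle terms cancel and isostasy reduces to e = (Σt_1 − Σt_2) − (Σ(ρt)_1 − Σ(ρt)_2) / ρ_m.
Σt_1 = 39.2045 km; Σt_2 = 18.01 km; Σ(ρt)_1 = 106063.979; Σ(ρt)_2 = 50283.92 (in km·kg/m³).
e = (39.2045 − 18.01) − (106063.979 − 50283.92) / 3266 = 4.12 km.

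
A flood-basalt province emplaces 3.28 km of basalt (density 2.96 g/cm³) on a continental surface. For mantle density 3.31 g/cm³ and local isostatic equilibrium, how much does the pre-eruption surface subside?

Subaerial loading: s = t ρ_load / ρ_m.
s = 3.28 km × 2.96/3.31 = 2.93 km.

2.93 km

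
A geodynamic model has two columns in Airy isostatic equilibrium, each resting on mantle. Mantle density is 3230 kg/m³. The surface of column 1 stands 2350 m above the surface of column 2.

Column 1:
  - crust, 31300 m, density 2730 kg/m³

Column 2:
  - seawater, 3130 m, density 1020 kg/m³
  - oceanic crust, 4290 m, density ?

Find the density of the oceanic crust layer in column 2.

Take the compensation level at the base of the deeper column (depth z_c below the surface of column 1) and equate Σ ρ_i t_i down to z_c; mantle fills any gap and the z_c terms cancel.
Column 1: 31300×2730 + (z_c − 31300)×3230
Column 2: 2350×0 + 3130×1020 + 4290×ρ + (z_c − 2350 − 7420)×3230
The z_c×3230 term appears on both sides and cancels. Collect the known terms of each column as K = Σ(ρt)_known − 3230 × (depth of known layers): K_1 = 85449000 − 3230×31300 = −15650000; K_2 = 3192600 − 3230×(2350 + 7420) = −28364500.
Balance: K_1 = K_2 + 4290×ρ, so ρ = (K_1 − K_2)/4290 = 12714500/4290 = 2960 kg/m³.

2960 kg/m³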